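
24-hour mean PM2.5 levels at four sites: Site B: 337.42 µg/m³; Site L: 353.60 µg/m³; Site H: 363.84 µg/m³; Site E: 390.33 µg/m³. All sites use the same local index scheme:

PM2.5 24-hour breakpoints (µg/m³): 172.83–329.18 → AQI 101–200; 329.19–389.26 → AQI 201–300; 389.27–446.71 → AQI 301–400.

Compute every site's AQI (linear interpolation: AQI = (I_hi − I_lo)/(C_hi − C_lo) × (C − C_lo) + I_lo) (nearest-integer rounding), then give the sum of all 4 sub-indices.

1017

Site B: 337.42 ∈ [329.19, 389.26] ↔ index [201, 300].
201 + (337.42−329.19)·(300−201)/(389.26−329.19) = 201 + 8.23·99/60.07 ≈ 214.56, so AQI = 215.
Site L: 353.60 ∈ [329.19, 389.26] ↔ index [201, 300].
201 + (353.60−329.19)·(300−201)/(389.26−329.19) = 201 + 24.41·99/60.07 ≈ 241.23, so AQI = 241.
Site H: row 329.19–389.26 (AQI 201–300). (300−201)·(363.84−329.19)/(389.26−329.19) + 201 = 99·34.65/60.07 + 201 ≈ 258.11 → 258.
Site E: 390.33 lies in 389.27–446.71, so I_lo=301, I_hi=400, C_lo=389.27, C_hi=446.71.
(400−301)/(446.71−389.27) × (390.33−389.27) + 301 = 99/57.44 × 1.06 + 301 ≈ 302.83 → 303.
AQIs: Site B=215, Site L=241, Site H=258, Site E=303. Sum = 215 + 241 + 258 + 303 = 1017.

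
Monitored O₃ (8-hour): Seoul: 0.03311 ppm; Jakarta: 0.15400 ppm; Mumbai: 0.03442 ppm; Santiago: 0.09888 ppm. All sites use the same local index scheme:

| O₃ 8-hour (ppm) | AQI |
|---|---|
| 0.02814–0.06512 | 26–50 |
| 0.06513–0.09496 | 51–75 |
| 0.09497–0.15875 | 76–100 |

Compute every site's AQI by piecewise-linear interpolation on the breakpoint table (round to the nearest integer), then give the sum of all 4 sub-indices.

234

Seoul 0.03311: bracket 0.02814–0.06512 → index 26–50; slope 24/0.03698, offset 0.00497.
AQI = 26 + 24/0.03698·0.00497 ≈ 29.23 ⇒ 29.
Jakarta 0.15400: bracket 0.09497–0.15875 → index 76–100; slope 24/0.06378, offset 0.05903.
AQI = 76 + 24/0.06378·0.05903 ≈ 98.21 ⇒ 98.
Mumbai: 0.03442 ∈ [0.02814, 0.06512] ↔ index [26, 50].
26 + (0.03442−0.02814)·(50−26)/(0.06512−0.02814) = 26 + 0.00628·24/0.03698 ≈ 30.08, so AQI = 30.
Santiago 0.09888: bracket 0.09497–0.15875 → index 76–100; slope 24/0.06378, offset 0.00391.
AQI = 76 + 24/0.06378·0.00391 ≈ 77.47 ⇒ 77.
AQIs: Seoul=29, Jakarta=98, Mumbai=30, Santiago=77. Sum = 29 + 98 + 30 + 77 = 234.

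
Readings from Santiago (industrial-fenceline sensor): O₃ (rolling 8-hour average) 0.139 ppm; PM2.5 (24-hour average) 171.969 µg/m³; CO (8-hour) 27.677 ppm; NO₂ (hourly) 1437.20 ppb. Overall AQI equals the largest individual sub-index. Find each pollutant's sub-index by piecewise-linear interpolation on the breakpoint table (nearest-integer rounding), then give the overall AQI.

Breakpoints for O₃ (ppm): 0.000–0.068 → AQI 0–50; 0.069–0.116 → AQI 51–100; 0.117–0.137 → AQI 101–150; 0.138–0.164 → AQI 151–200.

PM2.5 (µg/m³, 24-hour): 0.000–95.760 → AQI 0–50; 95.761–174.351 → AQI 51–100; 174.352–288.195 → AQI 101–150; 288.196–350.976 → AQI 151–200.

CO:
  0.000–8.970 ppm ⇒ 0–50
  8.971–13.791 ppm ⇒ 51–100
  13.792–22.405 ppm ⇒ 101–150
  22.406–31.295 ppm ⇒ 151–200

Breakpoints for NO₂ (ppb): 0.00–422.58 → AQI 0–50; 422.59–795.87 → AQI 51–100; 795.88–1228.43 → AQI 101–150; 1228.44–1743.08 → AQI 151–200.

O₃: 0.139 ∈ [0.138, 0.164] ↔ index [151, 200].
151 + (0.139−0.138)·(200−151)/(0.164−0.138) = 151 + 0.001·49/0.026 ≈ 152.88, so AQI = 153.
PM2.5: 171.969 ∈ [95.761, 174.351] ↔ index [51, 100].
51 + (171.969−95.761)·(100−51)/(174.351−95.761) = 51 + 76.208·49/78.590 ≈ 98.51, so AQI = 99.
CO 27.677: bracket 22.406–31.295 → index 151–200; slope 49/8.889, offset 5.271.
AQI = 151 + 49/8.889·5.271 ≈ 180.06 ⇒ 180.
NO₂: 1437.20 lies in 1228.44–1743.08, so I_lo=151, I_hi=200, C_lo=1228.44, C_hi=1743.08.
(200−151)/(1743.08−1228.44) × (1437.20−1228.44) + 151 = 49/514.64 × 208.76 + 151 ≈ 170.88 → 171.
Sub-indices: O₃→153, PM2.5→99, CO→180, NO₂→171. Overall AQI = max = 180; dominant pollutant is CO.

180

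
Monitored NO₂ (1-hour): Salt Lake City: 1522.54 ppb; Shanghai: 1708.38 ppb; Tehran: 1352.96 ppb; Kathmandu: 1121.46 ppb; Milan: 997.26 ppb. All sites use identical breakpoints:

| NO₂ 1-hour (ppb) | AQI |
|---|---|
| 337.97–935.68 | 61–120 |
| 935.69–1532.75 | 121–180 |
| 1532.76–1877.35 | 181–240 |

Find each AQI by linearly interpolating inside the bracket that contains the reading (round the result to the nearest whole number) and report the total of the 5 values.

818

Salt Lake City: 1522.54 ∈ [935.69, 1532.75] ↔ index [121, 180].
121 + (1522.54−935.69)·(180−121)/(1532.75−935.69) = 121 + 586.85·59/597.06 ≈ 178.99, so AQI = 179.
Shanghai: 1708.38 ∈ [1532.76, 1877.35] ↔ index [181, 240].
181 + (1708.38−1532.76)·(240−181)/(1877.35−1532.76) = 181 + 175.62·59/344.59 ≈ 211.07, so AQI = 211.
Tehran: row 935.69–1532.75 (AQI 121–180). (180−121)·(1352.96−935.69)/(1532.75−935.69) + 121 = 59·417.27/597.06 + 121 ≈ 162.23 → 162.
Kathmandu: 1121.46 ∈ [935.69, 1532.75] ↔ index [121, 180].
121 + (1121.46−935.69)·(180−121)/(1532.75−935.69) = 121 + 185.77·59/597.06 ≈ 139.36, so AQI = 139.
Milan: row 935.69–1532.75 (AQI 121–180). (180−121)·(997.26−935.69)/(1532.75−935.69) + 121 = 59·61.57/597.06 + 121 ≈ 127.08 → 127.
AQIs: Salt Lake City=179, Shanghai=211, Tehran=162, Kathmandu=139, Milan=127. Sum = 179 + 211 + 162 + 139 + 127 = 818.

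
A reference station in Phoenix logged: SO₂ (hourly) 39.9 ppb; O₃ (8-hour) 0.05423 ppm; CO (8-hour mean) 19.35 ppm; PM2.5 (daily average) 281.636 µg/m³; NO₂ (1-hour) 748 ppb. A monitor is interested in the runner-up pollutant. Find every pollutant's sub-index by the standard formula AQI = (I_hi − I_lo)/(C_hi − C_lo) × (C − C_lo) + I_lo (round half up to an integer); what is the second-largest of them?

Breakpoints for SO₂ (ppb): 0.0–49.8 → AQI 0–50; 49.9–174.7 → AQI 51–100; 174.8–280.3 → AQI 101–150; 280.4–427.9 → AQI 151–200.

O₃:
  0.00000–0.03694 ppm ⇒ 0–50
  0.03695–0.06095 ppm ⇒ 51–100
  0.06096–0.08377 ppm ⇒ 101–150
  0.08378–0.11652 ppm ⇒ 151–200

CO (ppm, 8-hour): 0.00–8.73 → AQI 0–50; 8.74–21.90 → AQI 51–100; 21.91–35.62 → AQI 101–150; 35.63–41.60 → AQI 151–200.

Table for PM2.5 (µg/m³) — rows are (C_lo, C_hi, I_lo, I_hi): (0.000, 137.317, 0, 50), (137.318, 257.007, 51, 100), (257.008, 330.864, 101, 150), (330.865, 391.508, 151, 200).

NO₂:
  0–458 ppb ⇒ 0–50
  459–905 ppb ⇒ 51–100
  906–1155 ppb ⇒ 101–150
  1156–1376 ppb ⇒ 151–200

91

SO₂: 39.9 lies in 0.0–49.8, so I_lo=0, I_hi=50, C_lo=0.0, C_hi=49.8.
(50−0)/(49.8−0.0) × (39.9−0.0) + 0 = 50/49.8 × 39.9 + 0 ≈ 40.06 → 40.
O₃: 0.05423 lies in 0.03695–0.06095, so I_lo=51, I_hi=100, C_lo=0.03695, C_hi=0.06095.
(100−51)/(0.06095−0.03695) × (0.05423−0.03695) + 51 = 49/0.02400 × 0.01728 + 51 ≈ 86.28 → 86.
CO: 19.35 lies in 8.74–21.90, so I_lo=51, I_hi=100, C_lo=8.74, C_hi=21.90.
(100−51)/(21.90−8.74) × (19.35−8.74) + 51 = 49/13.16 × 10.61 + 51 ≈ 90.51 → 91.
PM2.5 281.636: bracket 257.008–330.864 → index 101–150; slope 49/73.856, offset 24.628.
AQI = 101 + 49/73.856·24.628 ≈ 117.34 ⇒ 117.
NO₂: row 459–905 (AQI 51–100). (100−51)·(748−459)/(905−459) + 51 = 49·289/446 + 51 ≈ 82.75 → 83.
Sub-indices: SO₂→40, O₃→86, CO→91, PM2.5→117, NO₂→83. Ranked high→low: 117, 91, 86, 83, 40. Second-highest sub-index = 91.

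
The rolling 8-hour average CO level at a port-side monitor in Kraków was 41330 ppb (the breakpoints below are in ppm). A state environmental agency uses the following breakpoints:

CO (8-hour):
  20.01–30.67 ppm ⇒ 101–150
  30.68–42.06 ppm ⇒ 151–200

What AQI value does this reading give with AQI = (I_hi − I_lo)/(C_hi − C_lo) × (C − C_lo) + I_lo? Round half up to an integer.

Convert: 41330 ppb = 41.33 ppm.
CO: 41.33 lies in 30.68–42.06, so I_lo=151, I_hi=200, C_lo=30.68, C_hi=42.06.
(200−151)/(42.06−30.68) × (41.33−30.68) + 151 = 49/11.38 × 10.65 + 151 ≈ 196.86 → 197.

197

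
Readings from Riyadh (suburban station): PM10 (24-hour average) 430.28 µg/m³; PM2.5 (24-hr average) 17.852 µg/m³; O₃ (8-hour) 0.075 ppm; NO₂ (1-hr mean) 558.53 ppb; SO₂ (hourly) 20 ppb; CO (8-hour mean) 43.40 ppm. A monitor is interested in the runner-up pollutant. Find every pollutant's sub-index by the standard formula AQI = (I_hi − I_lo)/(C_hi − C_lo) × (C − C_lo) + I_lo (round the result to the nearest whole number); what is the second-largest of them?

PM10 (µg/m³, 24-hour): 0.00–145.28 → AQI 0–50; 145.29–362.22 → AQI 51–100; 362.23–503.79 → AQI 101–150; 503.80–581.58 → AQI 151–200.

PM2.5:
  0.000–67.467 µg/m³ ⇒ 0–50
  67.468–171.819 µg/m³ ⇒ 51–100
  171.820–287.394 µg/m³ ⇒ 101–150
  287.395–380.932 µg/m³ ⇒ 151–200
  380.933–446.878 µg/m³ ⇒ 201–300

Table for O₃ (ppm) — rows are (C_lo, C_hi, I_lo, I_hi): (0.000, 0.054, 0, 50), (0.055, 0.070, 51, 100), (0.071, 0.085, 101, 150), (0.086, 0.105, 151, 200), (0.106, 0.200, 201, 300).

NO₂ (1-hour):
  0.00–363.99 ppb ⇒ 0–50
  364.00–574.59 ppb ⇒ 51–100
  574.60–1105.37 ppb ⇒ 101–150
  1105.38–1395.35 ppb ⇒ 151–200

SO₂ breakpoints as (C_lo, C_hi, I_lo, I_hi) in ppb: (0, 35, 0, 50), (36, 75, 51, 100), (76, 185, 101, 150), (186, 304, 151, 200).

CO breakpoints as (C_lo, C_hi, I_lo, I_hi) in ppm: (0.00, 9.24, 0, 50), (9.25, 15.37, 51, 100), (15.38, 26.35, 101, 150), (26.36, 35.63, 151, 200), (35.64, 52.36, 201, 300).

PM10: 430.28 lies in 362.23–503.79, so I_lo=101, I_hi=150, C_lo=362.23, C_hi=503.79.
(150−101)/(503.79−362.23) × (430.28−362.23) + 101 = 49/141.56 × 68.05 + 101 ≈ 124.56 → 125.
PM2.5: 17.852 ∈ [0.000, 67.467] ↔ index [0, 50].
0 + (17.852−0.000)·(50−0)/(67.467−0.000) = 0 + 17.852·50/67.467 ≈ 13.23, so AQI = 13.
O₃ 0.075: bracket 0.071–0.085 → index 101–150; slope 49/0.014, offset 0.004.
AQI = 101 + 49/0.014·0.004 ≈ 115.00 ⇒ 115.
NO₂: 558.53 ∈ [364.00, 574.59] ↔ index [51, 100].
51 + (558.53−364.00)·(100−51)/(574.59−364.00) = 51 + 194.53·49/210.59 ≈ 96.26, so AQI = 96.
SO₂: 20 lies in 0–35, so I_lo=0, I_hi=50, C_lo=0, C_hi=35.
(50−0)/(35−0) × (20−0) + 0 = 50/35 × 20 + 0 ≈ 28.57 → 29.
CO: 43.40 ∈ [35.64, 52.36] ↔ index [201, 300].
201 + (43.40−35.64)·(300−201)/(52.36−35.64) = 201 + 7.76·99/16.72 ≈ 246.95, so AQI = 247.
Sub-indices: PM10→125, PM2.5→13, O₃→115, NO₂→96, SO₂→29, CO→247. Ranked high→low: 247, 125, 115, 96, 29, 13. Second-highest sub-index = 125.

125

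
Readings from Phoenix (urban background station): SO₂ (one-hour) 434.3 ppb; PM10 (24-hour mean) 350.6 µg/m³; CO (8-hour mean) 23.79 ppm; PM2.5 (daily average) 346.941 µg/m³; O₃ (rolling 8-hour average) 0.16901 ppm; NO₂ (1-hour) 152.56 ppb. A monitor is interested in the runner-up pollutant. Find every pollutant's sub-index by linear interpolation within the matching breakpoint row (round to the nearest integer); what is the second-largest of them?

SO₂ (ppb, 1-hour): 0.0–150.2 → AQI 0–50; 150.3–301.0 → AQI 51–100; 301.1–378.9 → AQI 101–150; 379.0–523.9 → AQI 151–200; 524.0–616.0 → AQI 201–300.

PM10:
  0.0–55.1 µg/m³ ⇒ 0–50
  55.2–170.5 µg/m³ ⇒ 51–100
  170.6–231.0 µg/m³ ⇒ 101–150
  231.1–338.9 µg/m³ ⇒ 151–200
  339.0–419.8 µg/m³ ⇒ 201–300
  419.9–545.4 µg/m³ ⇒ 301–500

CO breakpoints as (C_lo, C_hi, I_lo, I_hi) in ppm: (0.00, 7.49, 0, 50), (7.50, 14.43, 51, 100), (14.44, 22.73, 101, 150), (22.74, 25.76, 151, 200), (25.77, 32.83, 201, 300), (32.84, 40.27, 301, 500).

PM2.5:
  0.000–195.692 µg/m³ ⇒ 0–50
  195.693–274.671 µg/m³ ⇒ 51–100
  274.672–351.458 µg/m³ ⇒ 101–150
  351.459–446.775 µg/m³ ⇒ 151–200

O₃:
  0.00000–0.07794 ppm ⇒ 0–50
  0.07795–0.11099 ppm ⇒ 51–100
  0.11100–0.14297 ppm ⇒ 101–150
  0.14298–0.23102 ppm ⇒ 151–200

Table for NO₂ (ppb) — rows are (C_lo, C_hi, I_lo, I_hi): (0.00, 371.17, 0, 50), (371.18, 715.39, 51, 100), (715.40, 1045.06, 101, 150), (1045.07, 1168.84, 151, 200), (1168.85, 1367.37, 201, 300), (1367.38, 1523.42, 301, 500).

SO₂ 434.3: bracket 379.0–523.9 → index 151–200; slope 49/144.9, offset 55.3.
AQI = 151 + 49/144.9·55.3 ≈ 169.70 ⇒ 170.
PM10: 350.6 ∈ [339.0, 419.8] ↔ index [201, 300].
201 + (350.6−339.0)·(300−201)/(419.8−339.0) = 201 + 11.6·99/80.8 ≈ 215.21, so AQI = 215.
CO: 23.79 ∈ [22.74, 25.76] ↔ index [151, 200].
151 + (23.79−22.74)·(200−151)/(25.76−22.74) = 151 + 1.05·49/3.02 ≈ 168.04, so AQI = 168.
PM2.5 346.941: bracket 274.672–351.458 → index 101–150; slope 49/76.786, offset 72.269.
AQI = 101 + 49/76.786·72.269 ≈ 147.12 ⇒ 147.
O₃: row 0.14298–0.23102 (AQI 151–200). (200−151)·(0.16901−0.14298)/(0.23102−0.14298) + 151 = 49·0.02603/0.08804 + 151 ≈ 165.49 → 165.
NO₂: 152.56 lies in 0.00–371.17, so I_lo=0, I_hi=50, C_lo=0.00, C_hi=371.17.
(50−0)/(371.17−0.00) × (152.56−0.00) + 0 = 50/371.17 × 152.56 + 0 ≈ 20.55 → 21.
Sub-indices: SO₂→170, PM10→215, CO→168, PM2.5→147, O₃→165, NO₂→21. Ranked high→low: 215, 170, 168, 165, 147, 21. Second-highest sub-index = 170.

170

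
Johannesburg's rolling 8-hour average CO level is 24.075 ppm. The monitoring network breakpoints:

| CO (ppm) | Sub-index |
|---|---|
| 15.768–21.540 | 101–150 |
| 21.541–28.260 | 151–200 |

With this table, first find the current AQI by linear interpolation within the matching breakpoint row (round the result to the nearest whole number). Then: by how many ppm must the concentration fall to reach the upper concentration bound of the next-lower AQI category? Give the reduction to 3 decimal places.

CO 24.075: bracket 21.541–28.260 → index 151–200; slope 49/6.719, offset 2.534.
AQI = 151 + 49/6.719·2.534 ≈ 169.48 ⇒ 169.
Current AQI 169 is in the Unhealthy range (151–200). The next-lower category tops out at AQI 150, whose upper concentration bound is 21.540 ppm.
Reduction needed = 24.075 − 21.540 = 2.535 ppm.

2.535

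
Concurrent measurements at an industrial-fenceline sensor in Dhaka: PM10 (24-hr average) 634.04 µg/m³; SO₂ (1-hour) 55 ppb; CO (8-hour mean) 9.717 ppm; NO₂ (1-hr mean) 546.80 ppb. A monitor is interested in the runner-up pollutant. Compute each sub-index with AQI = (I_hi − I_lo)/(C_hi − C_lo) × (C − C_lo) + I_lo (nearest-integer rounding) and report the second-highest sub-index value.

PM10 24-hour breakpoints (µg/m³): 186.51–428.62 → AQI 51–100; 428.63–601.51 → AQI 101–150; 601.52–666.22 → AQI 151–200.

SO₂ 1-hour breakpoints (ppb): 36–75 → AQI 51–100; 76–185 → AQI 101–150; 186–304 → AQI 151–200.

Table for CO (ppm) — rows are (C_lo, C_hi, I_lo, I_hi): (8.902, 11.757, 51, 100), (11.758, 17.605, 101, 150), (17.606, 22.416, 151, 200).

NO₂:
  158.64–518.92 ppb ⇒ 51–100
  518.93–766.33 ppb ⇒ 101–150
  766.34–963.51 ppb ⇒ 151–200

PM10 634.04: bracket 601.52–666.22 → index 151–200; slope 49/64.70, offset 32.52.
AQI = 151 + 49/64.70·32.52 ≈ 175.63 ⇒ 176.
SO₂ 55: bracket 36–75 → index 51–100; slope 49/39, offset 19.
AQI = 51 + 49/39·19 ≈ 74.87 ⇒ 75.
CO: row 8.902–11.757 (AQI 51–100). (100−51)·(9.717−8.902)/(11.757−8.902) + 51 = 49·0.815/2.855 + 51 ≈ 64.99 → 65.
NO₂: 546.80 lies in 518.93–766.33, so I_lo=101, I_hi=150, C_lo=518.93, C_hi=766.33.
(150−101)/(766.33−518.93) × (546.80−518.93) + 101 = 49/247.40 × 27.87 + 101 ≈ 106.52 → 107.
Sub-indices: PM10→176, SO₂→75, CO→65, NO₂→107. Ranked high→low: 176, 107, 75, 65. Second-highest sub-index = 107.

107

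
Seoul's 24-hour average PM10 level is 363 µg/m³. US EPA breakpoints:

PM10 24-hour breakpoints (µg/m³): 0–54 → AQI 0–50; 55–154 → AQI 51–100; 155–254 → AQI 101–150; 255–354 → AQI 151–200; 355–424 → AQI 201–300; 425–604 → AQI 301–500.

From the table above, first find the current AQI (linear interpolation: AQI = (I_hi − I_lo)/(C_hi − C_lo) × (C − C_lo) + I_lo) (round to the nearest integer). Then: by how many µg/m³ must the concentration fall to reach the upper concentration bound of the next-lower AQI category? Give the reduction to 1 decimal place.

PM10: 363 lies in 355–424, so I_lo=201, I_hi=300, C_lo=355, C_hi=424.
(300−201)/(424−355) × (363−355) + 201 = 99/69 × 8 + 201 ≈ 212.48 → 212.
Current AQI 212 is in the Very Unhealthy range (201–300). The next-lower category tops out at AQI 200, whose upper concentration bound is 354 µg/m³.
Reduction needed = 363 − 354 = 9.0 µg/m³.

9.0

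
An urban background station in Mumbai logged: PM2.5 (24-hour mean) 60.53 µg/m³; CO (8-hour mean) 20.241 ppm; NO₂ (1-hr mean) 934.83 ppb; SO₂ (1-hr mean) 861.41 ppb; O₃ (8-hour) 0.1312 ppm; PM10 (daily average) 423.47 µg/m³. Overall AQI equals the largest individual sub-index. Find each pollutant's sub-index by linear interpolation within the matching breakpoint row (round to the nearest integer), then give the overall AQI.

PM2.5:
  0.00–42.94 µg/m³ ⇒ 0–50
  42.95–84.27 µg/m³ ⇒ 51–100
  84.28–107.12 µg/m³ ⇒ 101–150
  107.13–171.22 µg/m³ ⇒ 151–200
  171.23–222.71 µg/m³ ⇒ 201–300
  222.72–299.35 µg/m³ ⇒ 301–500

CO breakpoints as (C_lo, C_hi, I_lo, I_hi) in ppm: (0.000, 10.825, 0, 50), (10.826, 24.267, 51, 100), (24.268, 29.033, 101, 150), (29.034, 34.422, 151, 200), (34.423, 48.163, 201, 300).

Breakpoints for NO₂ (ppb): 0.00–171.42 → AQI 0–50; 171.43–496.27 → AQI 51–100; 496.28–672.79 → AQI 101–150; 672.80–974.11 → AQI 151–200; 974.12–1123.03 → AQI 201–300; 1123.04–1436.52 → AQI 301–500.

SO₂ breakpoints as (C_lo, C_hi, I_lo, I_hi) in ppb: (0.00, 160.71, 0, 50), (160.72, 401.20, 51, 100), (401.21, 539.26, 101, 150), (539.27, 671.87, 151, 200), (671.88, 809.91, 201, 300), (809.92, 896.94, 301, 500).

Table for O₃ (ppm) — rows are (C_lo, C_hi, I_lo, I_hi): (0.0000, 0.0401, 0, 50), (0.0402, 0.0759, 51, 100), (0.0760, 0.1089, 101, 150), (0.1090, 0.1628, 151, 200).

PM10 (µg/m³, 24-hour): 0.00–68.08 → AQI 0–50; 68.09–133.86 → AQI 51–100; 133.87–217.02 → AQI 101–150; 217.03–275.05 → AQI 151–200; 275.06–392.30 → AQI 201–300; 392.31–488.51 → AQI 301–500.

419

PM2.5 60.53: bracket 42.95–84.27 → index 51–100; slope 49/41.32, offset 17.58.
AQI = 51 + 49/41.32·17.58 ≈ 71.85 ⇒ 72.
CO: row 10.826–24.267 (AQI 51–100). (100−51)·(20.241−10.826)/(24.267−10.826) + 51 = 49·9.415/13.441 + 51 ≈ 85.32 → 85.
NO₂: row 672.80–974.11 (AQI 151–200). (200−151)·(934.83−672.80)/(974.11−672.80) + 151 = 49·262.03/301.31 + 151 ≈ 193.61 → 194.
SO₂: row 809.92–896.94 (AQI 301–500). (500−301)·(861.41−809.92)/(896.94−809.92) + 301 = 199·51.49/87.02 + 301 ≈ 418.75 → 419.
O₃: 0.1312 lies in 0.1090–0.1628, so I_lo=151, I_hi=200, C_lo=0.1090, C_hi=0.1628.
(200−151)/(0.1628−0.1090) × (0.1312−0.1090) + 151 = 49/0.0538 × 0.0222 + 151 ≈ 171.22 → 171.
PM10: row 392.31–488.51 (AQI 301–500). (500−301)·(423.47−392.31)/(488.51−392.31) + 301 = 199·31.16/96.20 + 301 ≈ 365.46 → 365.
Sub-indices: PM2.5→72, CO→85, NO₂→194, SO₂→419, O₃→171, PM10→365. Overall AQI = max = 419; dominant pollutant is SO₂.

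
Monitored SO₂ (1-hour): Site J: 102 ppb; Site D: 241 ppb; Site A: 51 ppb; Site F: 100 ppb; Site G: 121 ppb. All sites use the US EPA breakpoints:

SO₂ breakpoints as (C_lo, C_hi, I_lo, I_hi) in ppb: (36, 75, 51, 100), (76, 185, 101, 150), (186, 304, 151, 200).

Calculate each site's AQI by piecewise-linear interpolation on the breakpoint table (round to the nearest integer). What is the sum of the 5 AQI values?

Site J: 102 ∈ [76, 185] ↔ index [101, 150].
101 + (102−76)·(150−101)/(185−76) = 101 + 26·49/109 ≈ 112.69, so AQI = 113.
Site D: 241 ∈ [186, 304] ↔ index [151, 200].
151 + (241−186)·(200−151)/(304−186) = 151 + 55·49/118 ≈ 173.84, so AQI = 174.
Site A: 51 ∈ [36, 75] ↔ index [51, 100].
51 + (51−36)·(100−51)/(75−36) = 51 + 15·49/39 ≈ 69.85, so AQI = 70.
Site F: row 76–185 (AQI 101–150). (150−101)·(100−76)/(185−76) + 101 = 49·24/109 + 101 ≈ 111.79 → 112.
Site G 121: bracket 76–185 → index 101–150; slope 49/109, offset 45.
AQI = 101 + 49/109·45 ≈ 121.23 ⇒ 121.
AQIs: Site J=113, Site D=174, Site A=70, Site F=112, Site G=121. Sum = 113 + 174 + 70 + 112 + 121 = 590.

590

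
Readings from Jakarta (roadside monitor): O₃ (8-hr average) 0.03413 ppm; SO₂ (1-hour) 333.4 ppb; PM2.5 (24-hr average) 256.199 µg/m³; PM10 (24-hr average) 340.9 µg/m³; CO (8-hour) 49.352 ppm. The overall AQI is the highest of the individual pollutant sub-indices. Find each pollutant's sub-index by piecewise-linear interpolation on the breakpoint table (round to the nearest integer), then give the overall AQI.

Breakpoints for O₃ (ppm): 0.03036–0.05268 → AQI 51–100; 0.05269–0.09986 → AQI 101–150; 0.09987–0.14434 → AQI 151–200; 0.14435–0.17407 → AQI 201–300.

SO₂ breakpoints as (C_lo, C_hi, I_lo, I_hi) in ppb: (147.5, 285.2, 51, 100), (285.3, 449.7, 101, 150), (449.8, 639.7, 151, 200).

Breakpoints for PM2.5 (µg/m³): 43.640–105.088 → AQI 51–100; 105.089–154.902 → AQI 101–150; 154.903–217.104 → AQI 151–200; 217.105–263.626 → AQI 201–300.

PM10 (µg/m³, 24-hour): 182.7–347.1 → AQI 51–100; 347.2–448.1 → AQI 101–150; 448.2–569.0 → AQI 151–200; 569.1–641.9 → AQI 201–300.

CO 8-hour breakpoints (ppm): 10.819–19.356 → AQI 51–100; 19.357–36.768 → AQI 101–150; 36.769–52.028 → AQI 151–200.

O₃: 0.03413 lies in 0.03036–0.05268, so I_lo=51, I_hi=100, C_lo=0.03036, C_hi=0.05268.
(100−51)/(0.05268−0.03036) × (0.03413−0.03036) + 51 = 49/0.02232 × 0.00377 + 51 ≈ 59.28 → 59.
SO₂: 333.4 ∈ [285.3, 449.7] ↔ index [101, 150].
101 + (333.4−285.3)·(150−101)/(449.7−285.3) = 101 + 48.1·49/164.4 ≈ 115.34, so AQI = 115.
PM2.5: row 217.105–263.626 (AQI 201–300). (300−201)·(256.199−217.105)/(263.626−217.105) + 201 = 99·39.094/46.521 + 201 ≈ 284.19 → 284.
PM10 340.9: bracket 182.7–347.1 → index 51–100; slope 49/164.4, offset 158.2.
AQI = 51 + 49/164.4·158.2 ≈ 98.15 ⇒ 98.
CO: 49.352 ∈ [36.769, 52.028] ↔ index [151, 200].
151 + (49.352−36.769)·(200−151)/(52.028−36.769) = 151 + 12.583·49/15.259 ≈ 191.41, so AQI = 191.
Sub-indices: O₃→59, SO₂→115, PM2.5→284, PM10→98, CO→191. Overall AQI = max = 284; dominant pollutant is PM2.5.

284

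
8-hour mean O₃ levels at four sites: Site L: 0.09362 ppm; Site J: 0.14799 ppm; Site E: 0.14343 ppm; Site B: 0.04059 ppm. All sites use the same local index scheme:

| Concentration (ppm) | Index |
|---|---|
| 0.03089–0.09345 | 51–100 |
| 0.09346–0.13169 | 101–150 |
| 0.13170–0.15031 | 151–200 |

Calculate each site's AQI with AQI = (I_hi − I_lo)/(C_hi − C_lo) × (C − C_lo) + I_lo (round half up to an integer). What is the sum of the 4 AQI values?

Site L: 0.09362 lies in 0.09346–0.13169, so I_lo=101, I_hi=150, C_lo=0.09346, C_hi=0.13169.
(150−101)/(0.13169−0.09346) × (0.09362−0.09346) + 101 = 49/0.03823 × 0.00016 + 101 ≈ 101.21 → 101.
Site J: 0.14799 ∈ [0.13170, 0.15031] ↔ index [151, 200].
151 + (0.14799−0.13170)·(200−151)/(0.15031−0.13170) = 151 + 0.01629·49/0.01861 ≈ 193.89, so AQI = 194.
Site E: 0.14343 lies in 0.13170–0.15031, so I_lo=151, I_hi=200, C_lo=0.13170, C_hi=0.15031.
(200−151)/(0.15031−0.13170) × (0.14343−0.13170) + 151 = 49/0.01861 × 0.01173 + 151 ≈ 181.89 → 182.
Site B 0.04059: bracket 0.03089–0.09345 → index 51–100; slope 49/0.06256, offset 0.00970.
AQI = 51 + 49/0.06256·0.00970 ≈ 58.60 ⇒ 59.
AQIs: Site L=101, Site J=194, Site E=182, Site B=59. Sum = 101 + 194 + 182 + 59 = 536.

536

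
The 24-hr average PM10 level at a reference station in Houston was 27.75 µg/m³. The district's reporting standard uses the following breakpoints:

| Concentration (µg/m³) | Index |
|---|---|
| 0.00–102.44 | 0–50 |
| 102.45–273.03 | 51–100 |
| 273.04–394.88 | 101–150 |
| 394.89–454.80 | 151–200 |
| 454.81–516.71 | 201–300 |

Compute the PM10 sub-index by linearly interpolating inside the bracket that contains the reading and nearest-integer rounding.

PM10 27.75: bracket 0.00–102.44 → index 0–50; slope 50/102.44, offset 27.75.
AQI = 0 + 50/102.44·27.75 ≈ 13.54 ⇒ 14.

14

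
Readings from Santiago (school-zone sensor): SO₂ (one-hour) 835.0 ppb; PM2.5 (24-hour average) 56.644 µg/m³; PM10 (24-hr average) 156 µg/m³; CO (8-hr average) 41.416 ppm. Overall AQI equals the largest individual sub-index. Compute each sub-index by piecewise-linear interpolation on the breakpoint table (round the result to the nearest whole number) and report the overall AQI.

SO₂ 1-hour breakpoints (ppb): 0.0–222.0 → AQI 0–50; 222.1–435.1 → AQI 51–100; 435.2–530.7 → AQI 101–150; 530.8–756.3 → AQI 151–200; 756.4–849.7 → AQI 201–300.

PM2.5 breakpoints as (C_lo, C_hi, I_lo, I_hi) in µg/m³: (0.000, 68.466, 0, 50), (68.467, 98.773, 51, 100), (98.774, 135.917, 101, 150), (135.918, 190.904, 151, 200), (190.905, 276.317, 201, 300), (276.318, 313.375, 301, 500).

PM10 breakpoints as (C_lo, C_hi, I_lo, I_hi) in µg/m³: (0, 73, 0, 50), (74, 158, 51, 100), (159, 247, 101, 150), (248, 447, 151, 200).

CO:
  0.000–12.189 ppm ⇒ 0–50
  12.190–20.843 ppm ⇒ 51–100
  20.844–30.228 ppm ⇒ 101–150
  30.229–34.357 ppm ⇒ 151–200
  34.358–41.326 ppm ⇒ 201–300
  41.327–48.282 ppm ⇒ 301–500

SO₂: 835.0 ∈ [756.4, 849.7] ↔ index [201, 300].
201 + (835.0−756.4)·(300−201)/(849.7−756.4) = 201 + 78.6·99/93.3 ≈ 284.40, so AQI = 284.
PM2.5: 56.644 ∈ [0.000, 68.466] ↔ index [0, 50].
0 + (56.644−0.000)·(50−0)/(68.466−0.000) = 0 + 56.644·50/68.466 ≈ 41.37, so AQI = 41.
PM10: 156 ∈ [74, 158] ↔ index [51, 100].
51 + (156−74)·(100−51)/(158−74) = 51 + 82·49/84 ≈ 98.83, so AQI = 99.
CO: 41.416 lies in 41.327–48.282, so I_lo=301, I_hi=500, C_lo=41.327, C_hi=48.282.
(500−301)/(48.282−41.327) × (41.416−41.327) + 301 = 199/6.955 × 0.089 + 301 ≈ 303.55 → 304.
Sub-indices: SO₂→284, PM2.5→41, PM10→99, CO→304. Overall AQI = max = 304; dominant pollutant is CO.
AQI 304: Hazardous.

304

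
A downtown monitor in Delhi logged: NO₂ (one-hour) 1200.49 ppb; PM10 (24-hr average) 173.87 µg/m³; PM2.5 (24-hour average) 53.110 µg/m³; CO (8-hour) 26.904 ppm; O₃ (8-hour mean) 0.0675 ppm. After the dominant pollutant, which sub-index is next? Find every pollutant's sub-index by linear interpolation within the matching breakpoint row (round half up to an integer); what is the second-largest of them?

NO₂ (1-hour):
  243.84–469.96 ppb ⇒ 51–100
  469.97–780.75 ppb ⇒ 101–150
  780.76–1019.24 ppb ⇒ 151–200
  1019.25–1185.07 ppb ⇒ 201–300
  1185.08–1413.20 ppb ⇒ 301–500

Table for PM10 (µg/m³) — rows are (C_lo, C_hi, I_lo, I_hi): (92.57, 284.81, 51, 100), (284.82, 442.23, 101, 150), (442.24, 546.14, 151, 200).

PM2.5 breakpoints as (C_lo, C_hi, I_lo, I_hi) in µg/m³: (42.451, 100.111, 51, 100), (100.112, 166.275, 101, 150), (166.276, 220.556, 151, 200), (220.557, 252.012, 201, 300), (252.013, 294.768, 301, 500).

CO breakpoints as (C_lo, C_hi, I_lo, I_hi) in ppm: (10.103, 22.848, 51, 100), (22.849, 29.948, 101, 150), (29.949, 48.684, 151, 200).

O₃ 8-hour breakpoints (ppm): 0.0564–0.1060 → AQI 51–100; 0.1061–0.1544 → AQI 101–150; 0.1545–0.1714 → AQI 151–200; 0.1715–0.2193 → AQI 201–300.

129

NO₂: 1200.49 lies in 1185.08–1413.20, so I_lo=301, I_hi=500, C_lo=1185.08, C_hi=1413.20.
(500−301)/(1413.20−1185.08) × (1200.49−1185.08) + 301 = 199/228.12 × 15.41 + 301 ≈ 314.44 → 314.
PM10: 173.87 lies in 92.57–284.81, so I_lo=51, I_hi=100, C_lo=92.57, C_hi=284.81.
(100−51)/(284.81−92.57) × (173.87−92.57) + 51 = 49/192.24 × 81.30 + 51 ≈ 71.72 → 72.
PM2.5: 53.110 lies in 42.451–100.111, so I_lo=51, I_hi=100, C_lo=42.451, C_hi=100.111.
(100−51)/(100.111−42.451) × (53.110−42.451) + 51 = 49/57.660 × 10.659 + 51 ≈ 60.06 → 60.
CO 26.904: bracket 22.849–29.948 → index 101–150; slope 49/7.099, offset 4.055.
AQI = 101 + 49/7.099·4.055 ≈ 128.99 ⇒ 129.
O₃: 0.0675 lies in 0.0564–0.1060, so I_lo=51, I_hi=100, C_lo=0.0564, C_hi=0.1060.
(100−51)/(0.1060−0.0564) × (0.0675−0.0564) + 51 = 49/0.0496 × 0.0111 + 51 ≈ 61.97 → 62.
Sub-indices: NO₂→314, PM10→72, PM2.5→60, CO→129, O₃→62. Ranked high→low: 314, 129, 72, 62, 60. Second-highest sub-index = 129.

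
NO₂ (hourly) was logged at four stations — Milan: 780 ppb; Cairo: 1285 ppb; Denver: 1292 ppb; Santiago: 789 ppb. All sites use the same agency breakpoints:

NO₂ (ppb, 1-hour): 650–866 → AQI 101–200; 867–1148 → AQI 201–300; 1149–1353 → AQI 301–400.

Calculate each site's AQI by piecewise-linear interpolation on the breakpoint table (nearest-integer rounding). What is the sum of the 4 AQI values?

1063

Milan: 780 ∈ [650, 866] ↔ index [101, 200].
101 + (780−650)·(200−101)/(866−650) = 101 + 130·99/216 ≈ 160.58, so AQI = 161.
Cairo: row 1149–1353 (AQI 301–400). (400−301)·(1285−1149)/(1353−1149) + 301 = 99·136/204 + 301 ≈ 367.00 → 367.
Denver 1292: bracket 1149–1353 → index 301–400; slope 99/204, offset 143.
AQI = 301 + 99/204·143 ≈ 370.40 ⇒ 370.
Santiago 789: bracket 650–866 → index 101–200; slope 99/216, offset 139.
AQI = 101 + 99/216·139 ≈ 164.71 ⇒ 165.
AQIs: Milan=161, Cairo=367, Denver=370, Santiago=165. Sum = 161 + 367 + 370 + 165 = 1063.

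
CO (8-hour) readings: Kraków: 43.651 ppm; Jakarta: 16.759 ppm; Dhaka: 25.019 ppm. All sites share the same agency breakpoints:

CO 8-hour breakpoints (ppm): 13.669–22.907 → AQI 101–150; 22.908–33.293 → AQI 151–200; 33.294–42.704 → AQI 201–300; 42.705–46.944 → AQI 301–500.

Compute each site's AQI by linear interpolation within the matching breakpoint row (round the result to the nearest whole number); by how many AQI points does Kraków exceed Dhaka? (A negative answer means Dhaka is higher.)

184

Kraków: 43.651 ∈ [42.705, 46.944] ↔ index [301, 500].
301 + (43.651−42.705)·(500−301)/(46.944−42.705) = 301 + 0.946·199/4.239 ≈ 345.41, so AQI = 345.
Jakarta: row 13.669–22.907 (AQI 101–150). (150−101)·(16.759−13.669)/(22.907−13.669) + 101 = 49·3.090/9.238 + 101 ≈ 117.39 → 117.
Dhaka: 25.019 lies in 22.908–33.293, so I_lo=151, I_hi=200, C_lo=22.908, C_hi=33.293.
(200−151)/(33.293−22.908) × (25.019−22.908) + 151 = 49/10.385 × 2.111 + 151 ≈ 160.96 → 161.
AQIs: Kraków=345, Jakarta=117, Dhaka=161. Kraków (345) − Dhaka (161) = 184.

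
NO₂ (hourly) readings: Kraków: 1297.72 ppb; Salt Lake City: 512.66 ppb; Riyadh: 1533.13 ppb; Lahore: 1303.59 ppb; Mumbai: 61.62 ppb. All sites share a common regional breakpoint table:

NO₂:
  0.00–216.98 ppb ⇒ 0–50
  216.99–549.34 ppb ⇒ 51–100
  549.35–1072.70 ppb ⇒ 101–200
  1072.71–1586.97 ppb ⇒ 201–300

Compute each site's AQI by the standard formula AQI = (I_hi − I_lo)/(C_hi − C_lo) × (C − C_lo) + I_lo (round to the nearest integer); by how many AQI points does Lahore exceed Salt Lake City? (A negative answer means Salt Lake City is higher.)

Kraków: 1297.72 lies in 1072.71–1586.97, so I_lo=201, I_hi=300, C_lo=1072.71, C_hi=1586.97.
(300−201)/(1586.97−1072.71) × (1297.72−1072.71) + 201 = 99/514.26 × 225.01 + 201 ≈ 244.32 → 244.
Salt Lake City 512.66: bracket 216.99–549.34 → index 51–100; slope 49/332.35, offset 295.67.
AQI = 51 + 49/332.35·295.67 ≈ 94.59 ⇒ 95.
Riyadh 1533.13: bracket 1072.71–1586.97 → index 201–300; slope 99/514.26, offset 460.42.
AQI = 201 + 99/514.26·460.42 ≈ 289.64 ⇒ 290.
Lahore: 1303.59 ∈ [1072.71, 1586.97] ↔ index [201, 300].
201 + (1303.59−1072.71)·(300−201)/(1586.97−1072.71) = 201 + 230.88·99/514.26 ≈ 245.45, so AQI = 245.
Mumbai: row 0.00–216.98 (AQI 0–50). (50−0)·(61.62−0.00)/(216.98−0.00) + 0 = 50·61.62/216.98 + 0 ≈ 14.20 → 14.
AQIs: Kraków=244, Salt Lake City=95, Riyadh=290, Lahore=245, Mumbai=14. Lahore (245) − Salt Lake City (95) = 150.

150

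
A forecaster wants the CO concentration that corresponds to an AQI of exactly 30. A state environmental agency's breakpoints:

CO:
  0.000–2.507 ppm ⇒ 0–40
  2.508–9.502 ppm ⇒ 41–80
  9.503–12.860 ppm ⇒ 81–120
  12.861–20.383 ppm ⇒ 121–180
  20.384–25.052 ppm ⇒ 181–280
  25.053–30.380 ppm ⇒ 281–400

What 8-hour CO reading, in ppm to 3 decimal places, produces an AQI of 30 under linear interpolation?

1.880

AQI 30 lies in the 0–40 band, which corresponds to 0.000–2.507 ppm.
C = 0.000 + (30−0)×(2.507−0.000)/(40−0) = 0.000 + 30×2.507/40 ≈ 1.88025 ppm → 1.880 ppm to 3 dp.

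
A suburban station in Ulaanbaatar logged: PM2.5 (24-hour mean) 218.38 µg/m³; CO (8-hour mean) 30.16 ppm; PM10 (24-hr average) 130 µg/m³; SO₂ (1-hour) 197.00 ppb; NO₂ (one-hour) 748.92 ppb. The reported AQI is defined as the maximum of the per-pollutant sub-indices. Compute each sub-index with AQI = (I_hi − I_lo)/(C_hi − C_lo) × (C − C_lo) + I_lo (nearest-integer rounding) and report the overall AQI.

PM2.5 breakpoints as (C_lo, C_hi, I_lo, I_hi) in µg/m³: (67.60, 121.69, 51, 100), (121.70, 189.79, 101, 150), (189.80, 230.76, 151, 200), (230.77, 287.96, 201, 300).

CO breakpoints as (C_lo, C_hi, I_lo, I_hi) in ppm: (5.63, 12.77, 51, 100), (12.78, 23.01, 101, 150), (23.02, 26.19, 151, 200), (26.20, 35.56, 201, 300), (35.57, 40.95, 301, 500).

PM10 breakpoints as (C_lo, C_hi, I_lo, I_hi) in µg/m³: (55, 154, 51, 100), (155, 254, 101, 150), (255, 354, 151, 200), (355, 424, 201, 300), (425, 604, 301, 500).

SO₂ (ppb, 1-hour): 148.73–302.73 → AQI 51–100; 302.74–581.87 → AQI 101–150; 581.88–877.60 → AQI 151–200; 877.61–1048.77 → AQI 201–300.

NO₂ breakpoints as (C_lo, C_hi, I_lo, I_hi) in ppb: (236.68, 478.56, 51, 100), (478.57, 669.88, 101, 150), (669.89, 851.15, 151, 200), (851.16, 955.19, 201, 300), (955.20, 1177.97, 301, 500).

243

PM2.5: 218.38 lies in 189.80–230.76, so I_lo=151, I_hi=200, C_lo=189.80, C_hi=230.76.
(200−151)/(230.76−189.80) × (218.38−189.80) + 151 = 49/40.96 × 28.58 + 151 ≈ 185.19 → 185.
CO: row 26.20–35.56 (AQI 201–300). (300−201)·(30.16−26.20)/(35.56−26.20) + 201 = 99·3.96/9.36 + 201 ≈ 242.88 → 243.
PM10 130: bracket 55–154 → index 51–100; slope 49/99, offset 75.
AQI = 51 + 49/99·75 ≈ 88.12 ⇒ 88.
SO₂: 197.00 lies in 148.73–302.73, so I_lo=51, I_hi=100, C_lo=148.73, C_hi=302.73.
(100−51)/(302.73−148.73) × (197.00−148.73) + 51 = 49/154.00 × 48.27 + 51 ≈ 66.36 → 66.
NO₂: 748.92 lies in 669.89–851.15, so I_lo=151, I_hi=200, C_lo=669.89, C_hi=851.15.
(200−151)/(851.15−669.89) × (748.92−669.89) + 151 = 49/181.26 × 79.03 + 151 ≈ 172.36 → 172.
Sub-indices: PM2.5→185, CO→243, PM10→88, SO₂→66, NO₂→172. Overall AQI = max = 243; dominant pollutant is CO.
AQI 243: Very Unhealthy.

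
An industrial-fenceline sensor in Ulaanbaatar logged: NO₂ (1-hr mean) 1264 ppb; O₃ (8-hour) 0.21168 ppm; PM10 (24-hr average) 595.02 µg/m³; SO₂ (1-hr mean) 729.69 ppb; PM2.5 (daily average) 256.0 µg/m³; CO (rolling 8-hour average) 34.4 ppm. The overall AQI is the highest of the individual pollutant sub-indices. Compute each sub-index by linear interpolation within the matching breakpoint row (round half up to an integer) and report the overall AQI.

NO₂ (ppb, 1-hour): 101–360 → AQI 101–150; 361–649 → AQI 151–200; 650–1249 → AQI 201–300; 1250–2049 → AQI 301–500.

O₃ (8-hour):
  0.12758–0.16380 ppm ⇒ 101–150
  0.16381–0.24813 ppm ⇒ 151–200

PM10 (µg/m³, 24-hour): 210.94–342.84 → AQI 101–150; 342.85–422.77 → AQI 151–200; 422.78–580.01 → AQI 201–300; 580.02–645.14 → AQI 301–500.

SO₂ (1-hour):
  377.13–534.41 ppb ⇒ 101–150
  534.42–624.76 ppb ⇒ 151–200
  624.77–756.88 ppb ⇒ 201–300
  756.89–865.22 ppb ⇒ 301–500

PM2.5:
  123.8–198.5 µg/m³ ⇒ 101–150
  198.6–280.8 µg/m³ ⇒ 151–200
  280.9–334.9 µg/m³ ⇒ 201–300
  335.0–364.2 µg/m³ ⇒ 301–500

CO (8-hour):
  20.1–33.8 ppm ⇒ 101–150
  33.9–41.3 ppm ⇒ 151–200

NO₂: 1264 ∈ [1250, 2049] ↔ index [301, 500].
301 + (1264−1250)·(500−301)/(2049−1250) = 301 + 14·199/799 ≈ 304.49, so AQI = 304.
O₃ 0.21168: bracket 0.16381–0.24813 → index 151–200; slope 49/0.08432, offset 0.04787.
AQI = 151 + 49/0.08432·0.04787 ≈ 178.82 ⇒ 179.
PM10: row 580.02–645.14 (AQI 301–500). (500−301)·(595.02−580.02)/(645.14−580.02) + 301 = 199·15.00/65.12 + 301 ≈ 346.84 → 347.
SO₂: row 624.77–756.88 (AQI 201–300). (300−201)·(729.69−624.77)/(756.88−624.77) + 201 = 99·104.92/132.11 + 201 ≈ 279.62 → 280.
PM2.5: 256.0 lies in 198.6–280.8, so I_lo=151, I_hi=200, C_lo=198.6, C_hi=280.8.
(200−151)/(280.8−198.6) × (256.0−198.6) + 151 = 49/82.2 × 57.4 + 151 ≈ 185.22 → 185.
CO: row 33.9–41.3 (AQI 151–200). (200−151)·(34.4−33.9)/(41.3−33.9) + 151 = 49·0.5/7.4 + 151 ≈ 154.31 → 154.
Sub-indices: NO₂→304, O₃→179, PM10→347, SO₂→280, PM2.5→185, CO→154. Overall AQI = max = 347; dominant pollutant is PM10.

347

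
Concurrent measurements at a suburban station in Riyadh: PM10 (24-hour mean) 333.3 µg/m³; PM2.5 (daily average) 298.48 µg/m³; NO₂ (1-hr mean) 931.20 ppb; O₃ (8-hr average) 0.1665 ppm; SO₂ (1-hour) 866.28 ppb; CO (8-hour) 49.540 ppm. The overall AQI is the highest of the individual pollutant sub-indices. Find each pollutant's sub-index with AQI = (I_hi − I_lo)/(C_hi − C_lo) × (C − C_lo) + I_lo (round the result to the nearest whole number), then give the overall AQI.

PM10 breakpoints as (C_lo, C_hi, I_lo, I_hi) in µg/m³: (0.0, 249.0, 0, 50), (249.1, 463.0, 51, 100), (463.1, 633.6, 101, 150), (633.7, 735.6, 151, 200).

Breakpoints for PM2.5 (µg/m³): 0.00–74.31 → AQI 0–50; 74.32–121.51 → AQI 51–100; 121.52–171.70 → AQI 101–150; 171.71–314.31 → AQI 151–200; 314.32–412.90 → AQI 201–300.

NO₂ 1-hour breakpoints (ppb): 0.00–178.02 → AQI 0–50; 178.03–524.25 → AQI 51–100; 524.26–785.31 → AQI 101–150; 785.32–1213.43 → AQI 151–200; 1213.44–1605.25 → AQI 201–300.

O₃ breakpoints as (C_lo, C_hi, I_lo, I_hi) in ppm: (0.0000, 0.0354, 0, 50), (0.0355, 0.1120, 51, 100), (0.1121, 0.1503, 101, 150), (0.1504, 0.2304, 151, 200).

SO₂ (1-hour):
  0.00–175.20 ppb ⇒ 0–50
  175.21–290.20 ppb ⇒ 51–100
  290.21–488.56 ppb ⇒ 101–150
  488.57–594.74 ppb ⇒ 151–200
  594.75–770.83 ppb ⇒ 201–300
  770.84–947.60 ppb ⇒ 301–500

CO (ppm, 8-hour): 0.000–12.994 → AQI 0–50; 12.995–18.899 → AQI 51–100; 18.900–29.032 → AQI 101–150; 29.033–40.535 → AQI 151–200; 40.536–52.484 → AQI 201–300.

408

PM10 333.3: bracket 249.1–463.0 → index 51–100; slope 49/213.9, offset 84.2.
AQI = 51 + 49/213.9·84.2 ≈ 70.29 ⇒ 70.
PM2.5 298.48: bracket 171.71–314.31 → index 151–200; slope 49/142.60, offset 126.77.
AQI = 151 + 49/142.60·126.77 ≈ 194.56 ⇒ 195.
NO₂: 931.20 ∈ [785.32, 1213.43] ↔ index [151, 200].
151 + (931.20−785.32)·(200−151)/(1213.43−785.32) = 151 + 145.88·49/428.11 ≈ 167.70, so AQI = 168.
O₃ 0.1665: bracket 0.1504–0.2304 → index 151–200; slope 49/0.0800, offset 0.0161.
AQI = 151 + 49/0.0800·0.0161 ≈ 160.86 ⇒ 161.
SO₂: row 770.84–947.60 (AQI 301–500). (500−301)·(866.28−770.84)/(947.60−770.84) + 301 = 199·95.44/176.76 + 301 ≈ 408.45 → 408.
CO: 49.540 ∈ [40.536, 52.484] ↔ index [201, 300].
201 + (49.540−40.536)·(300−201)/(52.484−40.536) = 201 + 9.004·99/11.948 ≈ 275.61, so AQI = 276.
Sub-indices: PM10→70, PM2.5→195, NO₂→168, O₃→161, SO₂→408, CO→276. Overall AQI = max = 408; dominant pollutant is SO₂.
AQI 408: Hazardous.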